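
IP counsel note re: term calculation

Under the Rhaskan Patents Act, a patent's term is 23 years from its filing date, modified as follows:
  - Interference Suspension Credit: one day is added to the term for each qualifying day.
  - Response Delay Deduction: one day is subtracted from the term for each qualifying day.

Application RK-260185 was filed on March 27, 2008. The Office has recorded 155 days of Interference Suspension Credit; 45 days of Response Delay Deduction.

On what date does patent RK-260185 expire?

2031-07-15

Base term: filing date + 23 years → 27 March 2031.
Interference Suspension Credit: +155 days → 29 August 2031.
Response Delay Deduction: −45 days → 15 July 2031.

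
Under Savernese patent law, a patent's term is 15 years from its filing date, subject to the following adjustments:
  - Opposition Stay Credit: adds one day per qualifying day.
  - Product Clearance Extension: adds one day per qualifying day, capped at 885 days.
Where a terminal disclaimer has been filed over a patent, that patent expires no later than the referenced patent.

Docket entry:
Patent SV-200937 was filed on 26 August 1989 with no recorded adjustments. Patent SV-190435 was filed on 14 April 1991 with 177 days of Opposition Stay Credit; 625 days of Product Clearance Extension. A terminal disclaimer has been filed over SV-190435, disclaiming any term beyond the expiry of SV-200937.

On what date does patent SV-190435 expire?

August 26, 2004

Natural term of SV-190435:
  Base: filing + 15 years → 14 April 2006.
  Opposition Stay Credit: +177 days → 8 October 2006.
  Product Clearance Extension: 625 days (within the 885-day cap) → +625 days → 24 June 2008.
Expiry of referenced patent SV-200937:
  Base: filing + 15 years → 26 August 2004.
Terminal disclaimer: SV-190435 expires on the earlier of 24 June 2008 and 26 August 2004.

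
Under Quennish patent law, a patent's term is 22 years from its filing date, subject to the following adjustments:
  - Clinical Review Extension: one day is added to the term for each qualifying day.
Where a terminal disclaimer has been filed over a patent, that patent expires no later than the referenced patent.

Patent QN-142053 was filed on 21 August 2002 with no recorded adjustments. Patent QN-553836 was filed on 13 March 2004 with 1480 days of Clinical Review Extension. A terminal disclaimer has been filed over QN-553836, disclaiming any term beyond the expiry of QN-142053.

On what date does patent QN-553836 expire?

2024-08-21

Natural term of QN-553836:
  Base: filing + 22 years → 13 March 2026.
  Clinical Review Extension: +1480 days → 1 April 2030.
Expiry of referenced patent QN-142053:
  Base: filing + 22 years → 21 August 2024.
Terminal disclaimer: QN-553836 expires on the earlier of 1 April 2030 and 21 August 2024.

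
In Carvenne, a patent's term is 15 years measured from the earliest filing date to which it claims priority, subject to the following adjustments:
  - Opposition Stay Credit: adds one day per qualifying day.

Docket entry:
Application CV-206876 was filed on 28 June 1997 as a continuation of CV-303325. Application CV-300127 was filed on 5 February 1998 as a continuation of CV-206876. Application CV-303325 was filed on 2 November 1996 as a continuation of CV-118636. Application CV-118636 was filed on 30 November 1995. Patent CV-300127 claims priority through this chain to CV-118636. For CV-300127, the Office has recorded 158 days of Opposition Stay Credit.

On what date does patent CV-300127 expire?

2011-05-07

Earliest priority filing: 30 November 1995.
Base term: 30 November 1995 + 15 years → 30 November 2010.
Opposition Stay Credit: +158 days → 7 May 2011.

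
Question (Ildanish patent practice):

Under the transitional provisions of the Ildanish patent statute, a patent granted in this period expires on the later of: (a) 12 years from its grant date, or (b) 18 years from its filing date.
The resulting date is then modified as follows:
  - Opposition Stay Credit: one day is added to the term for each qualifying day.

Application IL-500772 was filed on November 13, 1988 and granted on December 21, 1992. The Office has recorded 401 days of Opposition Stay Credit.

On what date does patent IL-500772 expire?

December 19, 2007

(a) grant + 12 years → 21 December 2004.
(b) filing + 18 years → 13 November 2006.
Later of the two: 13 November 2006.
Opposition Stay Credit: +401 days → 19 December 2007.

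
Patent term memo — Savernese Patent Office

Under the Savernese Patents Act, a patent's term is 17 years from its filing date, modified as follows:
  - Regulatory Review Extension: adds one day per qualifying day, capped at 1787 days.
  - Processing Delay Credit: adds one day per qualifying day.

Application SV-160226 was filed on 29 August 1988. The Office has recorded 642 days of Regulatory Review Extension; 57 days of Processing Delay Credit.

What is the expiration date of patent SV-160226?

July 29, 2007

Base term: filing date + 17 years → 29 August 2005.
Regulatory Review Extension: 642 days (within the 1787-day cap) → +642 days → 2 June 2007.
Processing Delay Credit: +57 days → 29 July 2007.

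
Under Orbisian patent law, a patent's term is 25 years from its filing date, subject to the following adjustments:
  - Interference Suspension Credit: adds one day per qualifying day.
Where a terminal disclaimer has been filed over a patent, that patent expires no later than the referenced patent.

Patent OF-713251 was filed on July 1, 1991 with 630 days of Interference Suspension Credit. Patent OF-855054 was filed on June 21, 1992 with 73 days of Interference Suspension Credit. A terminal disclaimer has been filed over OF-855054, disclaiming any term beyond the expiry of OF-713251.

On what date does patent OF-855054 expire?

2017-09-02

Natural term of OF-855054:
  Base: filing + 25 years → 21 June 2017.
  Interference Suspension Credit: +73 days → 2 September 2017.
Expiry of referenced patent OF-713251:
  Base: filing + 25 years → 1 July 2016.
  Interference Suspension Credit: +630 days → 23 March 2018.
Terminal disclaimer: OF-855054 expires on the earlier of 2 September 2017 and 23 March 2018.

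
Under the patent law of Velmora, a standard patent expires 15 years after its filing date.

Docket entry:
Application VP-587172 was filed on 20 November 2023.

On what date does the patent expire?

November 20, 2038

Filing date + 15 years → 20 November 2038.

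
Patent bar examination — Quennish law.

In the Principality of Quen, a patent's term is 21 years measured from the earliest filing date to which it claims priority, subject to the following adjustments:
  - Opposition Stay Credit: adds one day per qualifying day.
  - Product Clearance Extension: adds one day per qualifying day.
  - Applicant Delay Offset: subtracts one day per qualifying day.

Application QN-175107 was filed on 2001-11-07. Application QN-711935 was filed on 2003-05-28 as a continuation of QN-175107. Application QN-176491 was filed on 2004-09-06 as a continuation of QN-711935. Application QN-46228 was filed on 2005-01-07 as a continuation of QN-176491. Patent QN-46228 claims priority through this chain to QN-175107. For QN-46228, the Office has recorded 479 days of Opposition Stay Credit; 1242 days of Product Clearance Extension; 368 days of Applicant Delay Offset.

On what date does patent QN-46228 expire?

July 22, 2026

Earliest priority filing: 7 November 2001.
Base term: 7 November 2001 + 21 years → 7 November 2022.
Opposition Stay Credit: +479 days → 29 February 2024.
Product Clearance Extension: +1242 days → 25 July 2027.
Applicant Delay Offset: −368 days → 22 July 2026.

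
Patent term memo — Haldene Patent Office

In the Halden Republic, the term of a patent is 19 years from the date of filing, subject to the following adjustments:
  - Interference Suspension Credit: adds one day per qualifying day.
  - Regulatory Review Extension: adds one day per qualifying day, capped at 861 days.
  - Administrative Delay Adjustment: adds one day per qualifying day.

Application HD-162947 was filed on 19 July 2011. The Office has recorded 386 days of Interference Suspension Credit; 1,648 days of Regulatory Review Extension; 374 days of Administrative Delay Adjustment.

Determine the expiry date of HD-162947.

Base term: filing date + 19 years → 19 July 2030.
Interference Suspension Credit: +386 days → 9 August 2031.
Regulatory Review Extension: 1648 days claimed exceeds the 861-day cap, so +861 days → 17 December 2033.
Administrative Delay Adjustment: +374 days → 26 December 2034.

December 26, 2034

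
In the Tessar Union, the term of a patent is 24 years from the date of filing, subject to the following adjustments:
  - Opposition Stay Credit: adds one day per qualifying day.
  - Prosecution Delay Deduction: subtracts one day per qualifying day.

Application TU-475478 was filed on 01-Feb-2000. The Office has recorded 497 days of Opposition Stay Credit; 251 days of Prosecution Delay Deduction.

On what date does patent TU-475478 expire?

2024-10-04

Base term: filing date + 24 years → 1 February 2024.
Opposition Stay Credit: +497 days → 12 June 2025.
Prosecution Delay Deduction: −251 days → 4 October 2024.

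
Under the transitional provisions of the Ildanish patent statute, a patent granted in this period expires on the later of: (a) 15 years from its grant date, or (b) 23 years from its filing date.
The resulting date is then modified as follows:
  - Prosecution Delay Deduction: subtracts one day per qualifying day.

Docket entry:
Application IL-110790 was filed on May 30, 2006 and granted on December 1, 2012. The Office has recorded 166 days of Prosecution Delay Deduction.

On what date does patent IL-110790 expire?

December 15, 2028

(a) grant + 15 years → 1 December 2027.
(b) filing + 23 years → 30 May 2029.
Later of the two: 30 May 2029.
Prosecution Delay Deduction: −166 days → 15 December 2028.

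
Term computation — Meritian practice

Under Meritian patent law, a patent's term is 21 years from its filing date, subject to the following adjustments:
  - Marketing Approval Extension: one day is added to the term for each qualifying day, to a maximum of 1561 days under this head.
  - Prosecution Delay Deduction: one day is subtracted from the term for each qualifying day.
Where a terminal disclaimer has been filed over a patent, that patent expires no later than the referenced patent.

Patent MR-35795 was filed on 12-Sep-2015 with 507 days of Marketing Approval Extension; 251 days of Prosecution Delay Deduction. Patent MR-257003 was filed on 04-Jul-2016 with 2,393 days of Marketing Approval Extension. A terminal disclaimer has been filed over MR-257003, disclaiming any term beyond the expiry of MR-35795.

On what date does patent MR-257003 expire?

May 26, 2037

Natural term of MR-257003:
  Base: filing + 21 years → 4 July 2037.
  Marketing Approval Extension: 2393 days claimed exceeds the 1561-day cap, so +1561 days → 12 October 2041.
Expiry of referenced patent MR-35795:
  Base: filing + 21 years → 12 September 2036.
  Marketing Approval Extension: 507 days (within the 1561-day cap) → +507 days → 1 February 2038.
  Prosecution Delay Deduction: −251 days → 26 May 2037.
Terminal disclaimer: MR-257003 expires on the earlier of 12 October 2041 and 26 May 2037.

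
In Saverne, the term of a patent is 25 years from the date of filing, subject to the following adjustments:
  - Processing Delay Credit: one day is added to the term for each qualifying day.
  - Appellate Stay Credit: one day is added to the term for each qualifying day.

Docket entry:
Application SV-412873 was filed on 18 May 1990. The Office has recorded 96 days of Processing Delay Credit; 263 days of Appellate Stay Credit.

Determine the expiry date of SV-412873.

2016-05-11

Base term: filing date + 25 years → 18 May 2015.
Processing Delay Credit: +96 days → 22 August 2015.
Appellate Stay Credit: +263 days → 11 May 2016.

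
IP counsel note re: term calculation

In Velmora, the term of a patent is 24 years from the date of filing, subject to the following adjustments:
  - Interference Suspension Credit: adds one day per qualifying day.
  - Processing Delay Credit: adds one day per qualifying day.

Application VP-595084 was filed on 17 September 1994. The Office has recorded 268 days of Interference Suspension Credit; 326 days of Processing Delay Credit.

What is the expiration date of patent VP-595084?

Base term: filing date + 24 years → 17 September 2018.
Interference Suspension Credit: +268 days → 12 June 2019.
Processing Delay Credit: +326 days → 3 May 2020.

2020-05-03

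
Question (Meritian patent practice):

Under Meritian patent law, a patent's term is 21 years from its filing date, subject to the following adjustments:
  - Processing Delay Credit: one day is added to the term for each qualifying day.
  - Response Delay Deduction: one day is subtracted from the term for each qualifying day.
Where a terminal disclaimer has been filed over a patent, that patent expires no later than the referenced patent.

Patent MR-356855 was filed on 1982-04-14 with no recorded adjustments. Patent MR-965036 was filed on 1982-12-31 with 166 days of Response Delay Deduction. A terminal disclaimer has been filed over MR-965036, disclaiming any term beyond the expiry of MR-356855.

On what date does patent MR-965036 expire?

Natural term of MR-965036:
  Base: filing + 21 years → 31 December 2003.
  Response Delay Deduction: −166 days → 18 July 2003.
Expiry of referenced patent MR-356855:
  Base: filing + 21 years → 14 April 2003.
Terminal disclaimer: MR-965036 expires on the earlier of 18 July 2003 and 14 April 2003.

2003-04-14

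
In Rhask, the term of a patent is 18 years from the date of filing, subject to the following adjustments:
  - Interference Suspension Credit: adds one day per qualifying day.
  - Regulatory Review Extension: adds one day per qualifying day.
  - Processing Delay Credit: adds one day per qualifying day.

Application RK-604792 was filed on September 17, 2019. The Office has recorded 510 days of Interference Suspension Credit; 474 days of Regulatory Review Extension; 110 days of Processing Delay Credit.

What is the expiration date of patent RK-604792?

Base term: filing date + 18 years → 17 September 2037.
Interference Suspension Credit: +510 days → 9 February 2039.
Regulatory Review Extension: +474 days → 28 May 2040.
Processing Delay Credit: +110 days → 15 September 2040.

2040-09-15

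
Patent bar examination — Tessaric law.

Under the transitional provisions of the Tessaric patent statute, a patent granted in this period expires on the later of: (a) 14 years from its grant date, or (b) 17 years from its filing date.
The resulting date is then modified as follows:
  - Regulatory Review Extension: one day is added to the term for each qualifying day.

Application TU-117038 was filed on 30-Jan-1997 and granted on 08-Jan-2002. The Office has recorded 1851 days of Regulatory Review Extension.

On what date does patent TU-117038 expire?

(a) grant + 14 years → 8 January 2016.
(b) filing + 17 years → 30 January 2014.
Later of the two: 8 January 2016.
Regulatory Review Extension: +1851 days → 1 February 2021.

February 1, 2021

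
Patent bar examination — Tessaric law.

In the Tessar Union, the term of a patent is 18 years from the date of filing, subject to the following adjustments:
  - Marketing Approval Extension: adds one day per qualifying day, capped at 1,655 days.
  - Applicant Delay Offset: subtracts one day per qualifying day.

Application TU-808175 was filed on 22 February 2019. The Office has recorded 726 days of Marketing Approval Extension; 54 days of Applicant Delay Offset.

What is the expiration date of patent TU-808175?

Base term: filing date + 18 years → 22 February 2037.
Marketing Approval Extension: 726 days (within the 1655-day cap) → +726 days → 18 February 2039.
Applicant Delay Offset: −54 days → 26 December 2038.

2038-12-26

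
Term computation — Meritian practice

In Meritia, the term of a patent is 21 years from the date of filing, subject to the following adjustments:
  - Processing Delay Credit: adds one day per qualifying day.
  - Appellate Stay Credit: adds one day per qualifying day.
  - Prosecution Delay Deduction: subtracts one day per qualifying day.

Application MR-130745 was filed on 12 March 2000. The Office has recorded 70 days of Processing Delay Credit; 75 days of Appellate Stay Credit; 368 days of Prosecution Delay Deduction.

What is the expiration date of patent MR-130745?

2020-08-01

Base term: filing date + 21 years → 12 March 2021.
Processing Delay Credit: +70 days → 21 May 2021.
Appellate Stay Credit: +75 days → 4 August 2021.
Prosecution Delay Deduction: −368 days → 1 August 2020.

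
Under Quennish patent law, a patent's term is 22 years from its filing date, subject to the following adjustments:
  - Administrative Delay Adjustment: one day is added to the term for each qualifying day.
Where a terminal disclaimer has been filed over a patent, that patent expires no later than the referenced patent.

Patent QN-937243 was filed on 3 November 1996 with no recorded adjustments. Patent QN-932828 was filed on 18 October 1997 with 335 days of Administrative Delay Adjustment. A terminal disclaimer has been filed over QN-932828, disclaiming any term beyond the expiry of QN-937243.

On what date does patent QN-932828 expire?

November 3, 2018

Natural term of QN-932828:
  Base: filing + 22 years → 18 October 2019.
  Administrative Delay Adjustment: +335 days → 17 September 2020.
Expiry of referenced patent QN-937243:
  Base: filing + 22 years → 3 November 2018.
Terminal disclaimer: QN-932828 expires on the earlier of 17 September 2020 and 3 November 2018.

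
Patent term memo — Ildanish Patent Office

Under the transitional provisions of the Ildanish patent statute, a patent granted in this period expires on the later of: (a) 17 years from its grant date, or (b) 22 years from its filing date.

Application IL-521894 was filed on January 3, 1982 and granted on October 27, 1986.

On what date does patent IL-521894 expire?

(a) grant + 17 years → 27 October 2003.
(b) filing + 22 years → 3 January 2004.
Later of the two: 3 January 2004.

2004-01-03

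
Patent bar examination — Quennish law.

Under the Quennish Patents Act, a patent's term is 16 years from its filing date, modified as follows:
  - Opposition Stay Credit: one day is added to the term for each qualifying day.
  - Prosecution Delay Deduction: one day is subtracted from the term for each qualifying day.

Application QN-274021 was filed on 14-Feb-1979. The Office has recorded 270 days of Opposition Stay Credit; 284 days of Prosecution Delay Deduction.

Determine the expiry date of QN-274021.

Base term: filing date + 16 years → 14 February 1995.
Opposition Stay Credit: +270 days → 11 November 1995.
Prosecution Delay Deduction: −284 days → 31 January 1995.

1995-01-31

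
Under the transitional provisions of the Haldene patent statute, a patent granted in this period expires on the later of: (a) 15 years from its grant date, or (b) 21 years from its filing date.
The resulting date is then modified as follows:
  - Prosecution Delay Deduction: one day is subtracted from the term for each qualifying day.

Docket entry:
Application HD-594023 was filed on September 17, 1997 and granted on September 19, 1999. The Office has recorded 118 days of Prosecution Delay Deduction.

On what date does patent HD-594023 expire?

2018-05-22

(a) grant + 15 years → 19 September 2014.
(b) filing + 21 years → 17 September 2018.
Later of the two: 17 September 2018.
Prosecution Delay Deduction: −118 days → 22 May 2018.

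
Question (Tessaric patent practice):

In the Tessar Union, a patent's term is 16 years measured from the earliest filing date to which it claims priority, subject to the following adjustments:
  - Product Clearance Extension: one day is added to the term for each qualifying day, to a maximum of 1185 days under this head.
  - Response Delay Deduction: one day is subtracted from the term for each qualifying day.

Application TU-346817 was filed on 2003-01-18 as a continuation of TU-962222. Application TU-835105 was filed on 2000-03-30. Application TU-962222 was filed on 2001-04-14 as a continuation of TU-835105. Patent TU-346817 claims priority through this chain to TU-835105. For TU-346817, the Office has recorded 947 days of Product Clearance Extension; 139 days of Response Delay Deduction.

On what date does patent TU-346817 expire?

Earliest priority filing: 30 March 2000.
Base term: 30 March 2000 + 16 years → 30 March 2016.
Product Clearance Extension: 947 days (within the 1185-day cap) → +947 days → 2 November 2018.
Response Delay Deduction: −139 days → 16 June 2018.

2018-06-16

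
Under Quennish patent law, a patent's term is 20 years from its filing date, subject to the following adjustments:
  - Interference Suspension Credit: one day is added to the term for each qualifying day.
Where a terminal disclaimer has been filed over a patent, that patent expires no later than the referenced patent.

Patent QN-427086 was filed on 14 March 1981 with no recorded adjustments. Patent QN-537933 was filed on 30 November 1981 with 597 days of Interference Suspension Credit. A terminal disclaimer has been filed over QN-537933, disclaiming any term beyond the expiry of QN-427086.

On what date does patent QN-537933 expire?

March 14, 2001

Natural term of QN-537933:
  Base: filing + 20 years → 30 November 2001.
  Interference Suspension Credit: +597 days → 20 July 2003.
Expiry of referenced patent QN-427086:
  Base: filing + 20 years → 14 March 2001.
Terminal disclaimer: QN-537933 expires on the earlier of 20 July 2003 and 14 March 2001.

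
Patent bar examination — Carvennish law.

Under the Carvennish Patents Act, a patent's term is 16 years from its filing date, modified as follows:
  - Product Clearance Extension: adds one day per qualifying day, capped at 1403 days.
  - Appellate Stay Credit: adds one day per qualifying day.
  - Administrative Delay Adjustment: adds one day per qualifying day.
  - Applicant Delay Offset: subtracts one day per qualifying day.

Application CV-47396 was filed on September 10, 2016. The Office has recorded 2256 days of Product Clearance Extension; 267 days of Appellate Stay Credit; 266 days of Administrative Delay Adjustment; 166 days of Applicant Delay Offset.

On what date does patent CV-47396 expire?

Base term: filing date + 16 years → 10 September 2032.
Product Clearance Extension: 2256 days claimed exceeds the 1403-day cap, so +1403 days → 14 July 2036.
Appellate Stay Credit: +267 days → 7 April 2037.
Administrative Delay Adjustment: +266 days → 29 December 2037.
Applicant Delay Offset: −166 days → 16 July 2037.

July 16, 2037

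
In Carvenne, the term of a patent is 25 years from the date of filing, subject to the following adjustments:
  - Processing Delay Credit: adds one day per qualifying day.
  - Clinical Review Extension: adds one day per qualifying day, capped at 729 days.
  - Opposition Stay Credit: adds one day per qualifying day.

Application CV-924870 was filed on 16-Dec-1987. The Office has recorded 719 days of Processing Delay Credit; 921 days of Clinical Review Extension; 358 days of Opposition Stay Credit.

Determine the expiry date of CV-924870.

Base term: filing date + 25 years → 16 December 2012.
Processing Delay Credit: +719 days → 5 December 2014.
Clinical Review Extension: 921 days claimed exceeds the 729-day cap, so +729 days → 3 December 2016.
Opposition Stay Credit: +358 days → 26 November 2017.

2017-11-26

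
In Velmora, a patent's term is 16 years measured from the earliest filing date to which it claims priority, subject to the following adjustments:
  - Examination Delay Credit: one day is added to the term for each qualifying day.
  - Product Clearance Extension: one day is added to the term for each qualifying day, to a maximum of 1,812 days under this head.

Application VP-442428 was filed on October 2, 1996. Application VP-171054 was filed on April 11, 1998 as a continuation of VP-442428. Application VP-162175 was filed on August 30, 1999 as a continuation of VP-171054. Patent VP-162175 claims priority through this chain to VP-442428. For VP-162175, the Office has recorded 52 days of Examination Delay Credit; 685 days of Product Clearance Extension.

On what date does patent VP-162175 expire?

2014-10-09

Earliest priority filing: 2 October 1996.
Base term: 2 October 1996 + 16 years → 2 October 2012.
Examination Delay Credit: +52 days → 23 November 2012.
Product Clearance Extension: 685 days (within the 1812-day cap) → +685 days → 9 October 2014.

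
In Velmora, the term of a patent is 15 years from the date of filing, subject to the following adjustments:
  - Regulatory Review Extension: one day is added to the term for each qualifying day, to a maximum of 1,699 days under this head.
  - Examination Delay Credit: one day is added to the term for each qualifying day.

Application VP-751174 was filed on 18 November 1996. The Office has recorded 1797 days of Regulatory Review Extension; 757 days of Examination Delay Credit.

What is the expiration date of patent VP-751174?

Base term: filing date + 15 years → 18 November 2011.
Regulatory Review Extension: 1797 days claimed exceeds the 1699-day cap, so +1699 days → 13 July 2016.
Examination Delay Credit: +757 days → 9 August 2018.

2018-08-09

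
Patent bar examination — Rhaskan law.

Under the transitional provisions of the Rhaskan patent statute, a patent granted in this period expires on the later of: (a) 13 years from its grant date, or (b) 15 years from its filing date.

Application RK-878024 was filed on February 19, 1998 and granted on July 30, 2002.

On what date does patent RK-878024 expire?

2015-07-30

(a) grant + 13 years → 30 July 2015.
(b) filing + 15 years → 19 February 2013.
Later of the two: 30 July 2015.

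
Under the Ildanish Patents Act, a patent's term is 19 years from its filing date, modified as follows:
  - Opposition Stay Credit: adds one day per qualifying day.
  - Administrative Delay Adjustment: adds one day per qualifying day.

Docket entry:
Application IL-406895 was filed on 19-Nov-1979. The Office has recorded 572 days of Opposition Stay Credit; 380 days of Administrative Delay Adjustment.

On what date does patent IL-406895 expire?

June 28, 2001

Base term: filing date + 19 years → 19 November 1998.
Opposition Stay Credit: +572 days → 13 June 2000.
Administrative Delay Adjustment: +380 days → 28 June 2001.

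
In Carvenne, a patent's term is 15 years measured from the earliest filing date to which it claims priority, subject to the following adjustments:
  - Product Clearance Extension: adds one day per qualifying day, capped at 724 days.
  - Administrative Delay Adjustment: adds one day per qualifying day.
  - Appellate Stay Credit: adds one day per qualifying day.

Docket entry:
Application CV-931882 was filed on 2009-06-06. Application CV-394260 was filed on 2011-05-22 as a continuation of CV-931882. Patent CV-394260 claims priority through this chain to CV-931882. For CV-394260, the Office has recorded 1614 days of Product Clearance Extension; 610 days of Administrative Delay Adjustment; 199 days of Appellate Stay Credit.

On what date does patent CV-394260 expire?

August 17, 2028

Earliest priority filing: 6 June 2009.
Base term: 6 June 2009 + 15 years → 6 June 2024.
Product Clearance Extension: 1614 days claimed exceeds the 724-day cap, so +724 days → 31 May 2026.
Administrative Delay Adjustment: +610 days → 31 January 2028.
Appellate Stay Credit: +199 days → 17 August 2028.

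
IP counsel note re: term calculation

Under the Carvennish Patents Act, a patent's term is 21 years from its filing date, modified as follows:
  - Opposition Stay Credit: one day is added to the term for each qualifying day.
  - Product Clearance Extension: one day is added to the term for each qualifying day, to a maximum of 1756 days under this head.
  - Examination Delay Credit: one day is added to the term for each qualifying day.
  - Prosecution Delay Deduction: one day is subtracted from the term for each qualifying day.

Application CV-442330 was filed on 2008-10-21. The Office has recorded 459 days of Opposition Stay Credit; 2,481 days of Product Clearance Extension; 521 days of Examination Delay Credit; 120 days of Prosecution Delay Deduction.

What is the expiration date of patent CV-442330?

Base term: filing date + 21 years → 21 October 2029.
Opposition Stay Credit: +459 days → 23 January 2031.
Product Clearance Extension: 2481 days claimed exceeds the 1756-day cap, so +1756 days → 14 November 2035.
Examination Delay Credit: +521 days → 18 April 2037.
Prosecution Delay Deduction: −120 days → 19 December 2036.

2036-12-19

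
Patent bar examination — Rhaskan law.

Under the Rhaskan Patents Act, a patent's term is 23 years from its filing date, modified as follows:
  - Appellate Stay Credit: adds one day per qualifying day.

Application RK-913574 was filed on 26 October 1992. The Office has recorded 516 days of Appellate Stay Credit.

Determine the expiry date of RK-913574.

Base term: filing date + 23 years → 26 October 2015.
Appellate Stay Credit: +516 days → 25 March 2017.

2017-03-25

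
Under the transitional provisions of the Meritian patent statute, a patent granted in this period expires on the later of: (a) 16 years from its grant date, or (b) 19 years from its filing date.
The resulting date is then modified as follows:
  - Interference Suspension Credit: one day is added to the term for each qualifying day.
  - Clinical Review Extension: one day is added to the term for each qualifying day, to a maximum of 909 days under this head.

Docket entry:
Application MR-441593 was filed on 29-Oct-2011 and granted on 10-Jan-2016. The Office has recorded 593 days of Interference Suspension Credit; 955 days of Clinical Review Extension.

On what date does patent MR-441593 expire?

2036-02-20

(a) grant + 16 years → 10 January 2032.
(b) filing + 19 years → 29 October 2030.
Later of the two: 10 January 2032.
Interference Suspension Credit: +593 days → 25 August 2033.
Clinical Review Extension: 955 days claimed exceeds the 909-day cap, so +909 days → 20 February 2036.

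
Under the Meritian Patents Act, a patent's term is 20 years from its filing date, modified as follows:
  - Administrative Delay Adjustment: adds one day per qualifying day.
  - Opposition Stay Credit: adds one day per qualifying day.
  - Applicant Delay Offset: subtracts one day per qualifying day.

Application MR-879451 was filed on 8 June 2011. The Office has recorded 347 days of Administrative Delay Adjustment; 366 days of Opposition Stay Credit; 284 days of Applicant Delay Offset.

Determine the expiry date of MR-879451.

August 10, 2032

Base term: filing date + 20 years → 8 June 2031.
Administrative Delay Adjustment: +347 days → 20 May 2032.
Opposition Stay Credit: +366 days → 21 May 2033.
Applicant Delay Offset: −284 days → 10 August 2032.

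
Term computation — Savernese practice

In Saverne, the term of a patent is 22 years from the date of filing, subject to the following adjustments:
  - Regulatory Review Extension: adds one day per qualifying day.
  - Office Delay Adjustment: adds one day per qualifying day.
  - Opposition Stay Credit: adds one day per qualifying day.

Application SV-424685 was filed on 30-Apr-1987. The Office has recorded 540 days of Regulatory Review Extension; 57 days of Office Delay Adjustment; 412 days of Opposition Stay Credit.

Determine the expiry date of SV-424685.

February 3, 2012

Base term: filing date + 22 years → 30 April 2009.
Regulatory Review Extension: +540 days → 22 October 2010.
Office Delay Adjustment: +57 days → 18 December 2010.
Opposition Stay Credit: +412 days → 3 February 2012.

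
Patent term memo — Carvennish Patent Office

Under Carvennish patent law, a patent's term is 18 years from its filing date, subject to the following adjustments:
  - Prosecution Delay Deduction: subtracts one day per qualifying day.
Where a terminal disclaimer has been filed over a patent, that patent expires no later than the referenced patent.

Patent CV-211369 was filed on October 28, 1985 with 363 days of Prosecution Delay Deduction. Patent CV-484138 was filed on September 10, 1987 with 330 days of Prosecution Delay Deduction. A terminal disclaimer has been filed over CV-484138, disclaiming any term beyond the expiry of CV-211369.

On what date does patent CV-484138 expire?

October 30, 2002

Natural term of CV-484138:
  Base: filing + 18 years → 10 September 2005.
  Prosecution Delay Deduction: −330 days → 15 October 2004.
Expiry of referenced patent CV-211369:
  Base: filing + 18 years → 28 October 2003.
  Prosecution Delay Deduction: −363 days → 30 October 2002.
Terminal disclaimer: CV-484138 expires on the earlier of 15 October 2004 and 30 October 2002.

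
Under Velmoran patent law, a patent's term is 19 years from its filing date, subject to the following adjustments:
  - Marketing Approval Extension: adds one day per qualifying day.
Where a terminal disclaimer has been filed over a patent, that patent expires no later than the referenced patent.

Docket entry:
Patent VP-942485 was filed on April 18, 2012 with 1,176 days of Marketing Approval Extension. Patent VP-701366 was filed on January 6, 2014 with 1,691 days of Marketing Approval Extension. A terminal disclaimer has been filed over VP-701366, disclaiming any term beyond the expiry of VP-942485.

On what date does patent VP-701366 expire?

2034-07-07

Natural term of VP-701366:
  Base: filing + 19 years → 6 January 2033.
  Marketing Approval Extension: +1691 days → 24 August 2037.
Expiry of referenced patent VP-942485:
  Base: filing + 19 years → 18 April 2031.
  Marketing Approval Extension: +1176 days → 7 July 2034.
Terminal disclaimer: VP-701366 expires on the earlier of 24 August 2037 and 7 July 2034.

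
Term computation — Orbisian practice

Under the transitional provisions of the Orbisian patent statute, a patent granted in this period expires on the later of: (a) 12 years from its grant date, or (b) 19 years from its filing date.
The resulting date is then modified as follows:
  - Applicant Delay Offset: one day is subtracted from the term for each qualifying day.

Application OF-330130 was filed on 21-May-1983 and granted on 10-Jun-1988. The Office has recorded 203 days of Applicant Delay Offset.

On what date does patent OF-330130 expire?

(a) grant + 12 years → 10 June 2000.
(b) filing + 19 years → 21 May 2002.
Later of the two: 21 May 2002.
Applicant Delay Offset: −203 days → 30 October 2001.

October 30, 2001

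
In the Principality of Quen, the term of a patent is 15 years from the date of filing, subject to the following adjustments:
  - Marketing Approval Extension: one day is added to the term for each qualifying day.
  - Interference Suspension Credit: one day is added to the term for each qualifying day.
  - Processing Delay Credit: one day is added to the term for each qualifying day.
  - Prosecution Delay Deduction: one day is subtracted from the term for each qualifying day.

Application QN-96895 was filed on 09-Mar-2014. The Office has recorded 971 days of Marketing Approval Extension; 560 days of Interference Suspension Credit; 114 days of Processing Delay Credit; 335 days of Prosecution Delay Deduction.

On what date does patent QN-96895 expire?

Base term: filing date + 15 years → 9 March 2029.
Marketing Approval Extension: +971 days → 5 November 2031.
Interference Suspension Credit: +560 days → 18 May 2033.
Processing Delay Credit: +114 days → 9 September 2033.
Prosecution Delay Deduction: −335 days → 9 October 2032.

October 9, 2032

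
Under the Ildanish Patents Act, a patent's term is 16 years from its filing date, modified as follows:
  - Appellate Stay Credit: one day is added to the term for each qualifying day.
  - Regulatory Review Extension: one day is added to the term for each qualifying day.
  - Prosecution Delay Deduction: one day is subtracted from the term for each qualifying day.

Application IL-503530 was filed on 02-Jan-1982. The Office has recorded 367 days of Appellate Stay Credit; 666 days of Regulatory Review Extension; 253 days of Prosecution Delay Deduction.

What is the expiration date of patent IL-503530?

Base term: filing date + 16 years → 2 January 1998.
Appellate Stay Credit: +367 days → 4 January 1999.
Regulatory Review Extension: +666 days → 31 October 2000.
Prosecution Delay Deduction: −253 days → 21 February 2000.

February 21, 2000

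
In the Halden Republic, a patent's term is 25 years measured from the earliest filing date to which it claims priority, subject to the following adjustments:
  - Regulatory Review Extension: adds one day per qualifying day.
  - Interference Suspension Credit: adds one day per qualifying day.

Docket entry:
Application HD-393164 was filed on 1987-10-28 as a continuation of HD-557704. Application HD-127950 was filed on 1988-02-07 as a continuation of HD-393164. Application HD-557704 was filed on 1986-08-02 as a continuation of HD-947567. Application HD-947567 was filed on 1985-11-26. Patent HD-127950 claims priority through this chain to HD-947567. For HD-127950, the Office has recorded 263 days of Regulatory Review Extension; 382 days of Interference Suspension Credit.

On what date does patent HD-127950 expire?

Earliest priority filing: 26 November 1985.
Base term: 26 November 1985 + 25 years → 26 November 2010.
Regulatory Review Extension: +263 days → 16 August 2011.
Interference Suspension Credit: +382 days → 1 September 2012.

2012-09-01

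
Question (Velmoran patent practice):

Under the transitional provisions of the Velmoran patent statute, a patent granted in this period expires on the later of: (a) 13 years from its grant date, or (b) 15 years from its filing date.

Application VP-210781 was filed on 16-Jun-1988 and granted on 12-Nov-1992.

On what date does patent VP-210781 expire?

2005-11-12

(a) grant + 13 years → 12 November 2005.
(b) filing + 15 years → 16 June 2003.
Later of the two: 12 November 2005.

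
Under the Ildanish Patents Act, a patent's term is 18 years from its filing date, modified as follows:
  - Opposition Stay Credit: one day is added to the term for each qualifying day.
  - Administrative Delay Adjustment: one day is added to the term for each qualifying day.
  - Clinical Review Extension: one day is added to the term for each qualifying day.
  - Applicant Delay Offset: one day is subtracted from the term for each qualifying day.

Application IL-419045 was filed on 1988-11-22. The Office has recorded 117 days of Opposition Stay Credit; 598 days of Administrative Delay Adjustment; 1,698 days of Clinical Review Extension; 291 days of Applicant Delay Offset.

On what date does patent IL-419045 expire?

Base term: filing date + 18 years → 22 November 2006.
Opposition Stay Credit: +117 days → 19 March 2007.
Administrative Delay Adjustment: +598 days → 6 November 2008.
Clinical Review Extension: +1698 days → 1 July 2013.
Applicant Delay Offset: −291 days → 13 September 2012.

September 13, 2012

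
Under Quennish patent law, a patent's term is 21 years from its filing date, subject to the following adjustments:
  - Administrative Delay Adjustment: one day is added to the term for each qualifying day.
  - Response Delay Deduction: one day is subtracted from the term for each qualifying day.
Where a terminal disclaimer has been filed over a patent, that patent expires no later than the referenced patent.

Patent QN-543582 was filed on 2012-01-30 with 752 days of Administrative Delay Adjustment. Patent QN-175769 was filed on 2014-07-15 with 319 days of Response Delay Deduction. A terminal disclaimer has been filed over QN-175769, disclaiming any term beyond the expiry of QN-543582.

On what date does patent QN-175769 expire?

Natural term of QN-175769:
  Base: filing + 21 years → 15 July 2035.
  Response Delay Deduction: −319 days → 30 August 2034.
Expiry of referenced patent QN-543582:
  Base: filing + 21 years → 30 January 2033.
  Administrative Delay Adjustment: +752 days → 21 February 2035.
Terminal disclaimer: QN-175769 expires on the earlier of 30 August 2034 and 21 February 2035.

2034-08-30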